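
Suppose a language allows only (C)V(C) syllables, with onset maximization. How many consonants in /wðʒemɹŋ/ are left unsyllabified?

Under (C)V(C), the unsyllabifiable consonants are /w/, /ð/, /ɹ/, /ŋ/ (at most one coda consonant is licensed; onsets are limited to one consonant).

4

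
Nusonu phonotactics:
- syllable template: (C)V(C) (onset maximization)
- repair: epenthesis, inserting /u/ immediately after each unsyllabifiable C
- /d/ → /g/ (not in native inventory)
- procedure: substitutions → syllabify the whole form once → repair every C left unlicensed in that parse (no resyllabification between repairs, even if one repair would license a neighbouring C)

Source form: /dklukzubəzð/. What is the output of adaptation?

Substitution: /d/ → /g/, giving /gklukzubəzð/.
Syllabifying with onset maximization leaves /g/, /k/, /ð/ stranded (at most one coda consonant is licensed; onsets are limited to one consonant).
Epenthesis after each stranded consonant: /g/ → /gu/, /k/ → /ku/, /ð/ → /ðu/.

gukulukzubəzðu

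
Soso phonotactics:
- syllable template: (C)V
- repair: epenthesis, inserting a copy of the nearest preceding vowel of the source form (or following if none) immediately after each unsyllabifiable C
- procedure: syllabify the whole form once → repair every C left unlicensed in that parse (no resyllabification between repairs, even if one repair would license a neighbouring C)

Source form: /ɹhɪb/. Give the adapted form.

Under (C)V, the unsyllabifiable consonants are /ɹ/, /b/ (no codas are permitted; onsets are limited to one consonant).
Epenthesis after each stranded consonant: /ɹ/ → /ɹɪ/, /b/ → /bɪ/.

ɹɪhɪbɪ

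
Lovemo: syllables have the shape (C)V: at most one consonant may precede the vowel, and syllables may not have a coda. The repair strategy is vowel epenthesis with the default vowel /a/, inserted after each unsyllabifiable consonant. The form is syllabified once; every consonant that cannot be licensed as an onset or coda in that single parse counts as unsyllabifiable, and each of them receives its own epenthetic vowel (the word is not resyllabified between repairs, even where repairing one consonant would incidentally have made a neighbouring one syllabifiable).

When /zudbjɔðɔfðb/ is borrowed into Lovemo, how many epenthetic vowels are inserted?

5

The unsyllabifiable consonants are /d/, /b/, /f/, /ð/, /b/; each receives one epenthetic vowel.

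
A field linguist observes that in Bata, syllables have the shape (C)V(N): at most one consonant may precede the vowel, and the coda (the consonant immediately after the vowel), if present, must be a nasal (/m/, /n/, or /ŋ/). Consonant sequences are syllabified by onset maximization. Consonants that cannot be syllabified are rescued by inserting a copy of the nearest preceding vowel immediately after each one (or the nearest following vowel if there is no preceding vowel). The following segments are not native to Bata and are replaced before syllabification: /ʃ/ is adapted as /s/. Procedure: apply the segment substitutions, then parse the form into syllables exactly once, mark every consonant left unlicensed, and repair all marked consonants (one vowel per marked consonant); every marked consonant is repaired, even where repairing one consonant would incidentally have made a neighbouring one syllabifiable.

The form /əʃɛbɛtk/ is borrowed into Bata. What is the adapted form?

Substitution: /ʃ/ → /s/, giving /əsɛbɛtk/.
Under (C)V(N), the unsyllabifiable consonants are /t/, /k/ (only a nasal (/m/, /n/, or /ŋ/) is licensed in coda position; onsets are limited to one consonant).
Inserting the epenthetic vowel yields /t/ → /tɛ/, /k/ → /kɛ/.

əsɛbɛtɛkɛ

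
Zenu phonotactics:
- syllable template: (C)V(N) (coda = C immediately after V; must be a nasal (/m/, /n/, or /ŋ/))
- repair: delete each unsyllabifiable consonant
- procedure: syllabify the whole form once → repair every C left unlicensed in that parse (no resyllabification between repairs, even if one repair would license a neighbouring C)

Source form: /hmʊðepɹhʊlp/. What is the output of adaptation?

The consonants /h/, /p/, /ɹ/, /l/, /p/ cannot be parsed into a legal (C)V(N) syllable (only a nasal (/m/, /n/, or /ŋ/) is licensed in coda position; onsets are limited to one consonant).
Each unlicensed consonant is deleted: /h/, /p/, /ɹ/, /l/, /p/.

mʊðehʊ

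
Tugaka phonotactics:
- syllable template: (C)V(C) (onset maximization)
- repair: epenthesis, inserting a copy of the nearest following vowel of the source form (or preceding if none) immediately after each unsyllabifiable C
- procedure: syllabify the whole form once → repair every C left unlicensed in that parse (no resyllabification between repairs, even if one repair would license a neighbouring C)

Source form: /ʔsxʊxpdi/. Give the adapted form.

The consonants /ʔ/, /s/, /p/ cannot be parsed into a legal (C)V(C) syllable (at most one coda consonant is licensed; onsets are limited to one consonant).
Epenthesis after each stranded consonant: /ʔ/ → /ʔʊ/, /s/ → /sʊ/, /p/ → /pi/.

ʔʊsʊxʊxpidi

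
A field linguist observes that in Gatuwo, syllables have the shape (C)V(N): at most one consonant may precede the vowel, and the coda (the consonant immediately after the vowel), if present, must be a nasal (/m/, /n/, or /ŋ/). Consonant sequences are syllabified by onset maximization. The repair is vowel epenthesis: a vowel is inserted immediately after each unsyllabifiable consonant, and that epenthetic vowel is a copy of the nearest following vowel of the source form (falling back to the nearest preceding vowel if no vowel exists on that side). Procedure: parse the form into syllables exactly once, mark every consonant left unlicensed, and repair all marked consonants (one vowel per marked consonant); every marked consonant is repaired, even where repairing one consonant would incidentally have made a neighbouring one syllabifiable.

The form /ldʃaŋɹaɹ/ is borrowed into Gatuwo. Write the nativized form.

ladaʃaŋɹaɹa

The consonants /l/, /d/, /ɹ/ cannot be parsed into a legal (C)V(N) syllable (only a nasal (/m/, /n/, or /ŋ/) is licensed in coda position; onsets are limited to one consonant).
Each unlicensed consonant becomes the onset of a new syllable: /l/ → /la/, /d/ → /da/, /ɹ/ → /ɹa/.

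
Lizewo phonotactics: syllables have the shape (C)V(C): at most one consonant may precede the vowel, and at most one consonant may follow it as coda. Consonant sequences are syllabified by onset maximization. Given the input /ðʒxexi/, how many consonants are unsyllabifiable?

Syllabifying with onset maximization leaves /ð/, /ʒ/ stranded (at most one coda consonant is licensed; onsets are limited to one consonant).

2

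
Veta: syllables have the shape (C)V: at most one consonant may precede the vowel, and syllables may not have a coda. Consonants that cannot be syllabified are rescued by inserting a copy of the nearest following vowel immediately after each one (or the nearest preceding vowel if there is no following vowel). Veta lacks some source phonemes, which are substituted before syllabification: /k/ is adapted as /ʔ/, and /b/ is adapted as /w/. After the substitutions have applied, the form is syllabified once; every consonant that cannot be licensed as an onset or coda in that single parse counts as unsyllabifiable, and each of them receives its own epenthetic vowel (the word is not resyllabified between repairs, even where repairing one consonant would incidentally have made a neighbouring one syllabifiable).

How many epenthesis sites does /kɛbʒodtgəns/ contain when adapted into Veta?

5

After substitution the input is /ʔɛwʒodtgəns/.
The unsyllabifiable consonants are /w/, /d/, /t/, /n/, /s/; each receives one epenthetic vowel.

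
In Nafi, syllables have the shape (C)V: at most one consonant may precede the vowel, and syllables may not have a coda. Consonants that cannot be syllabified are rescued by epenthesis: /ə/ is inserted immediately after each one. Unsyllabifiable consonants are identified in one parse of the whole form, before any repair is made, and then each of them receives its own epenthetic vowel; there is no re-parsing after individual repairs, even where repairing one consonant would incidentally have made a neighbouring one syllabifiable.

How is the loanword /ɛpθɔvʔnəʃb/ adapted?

ɛpəθɔvəʔənəʃəbə

Under (C)V, the unsyllabifiable consonants are /p/, /v/, /ʔ/, /ʃ/, /b/ (no codas are permitted; onsets are limited to one consonant).
Inserting the epenthetic vowel yields /p/ → /pə/, /v/ → /və/, /ʔ/ → /ʔə/, /ʃ/ → /ʃə/, /b/ → /bə/.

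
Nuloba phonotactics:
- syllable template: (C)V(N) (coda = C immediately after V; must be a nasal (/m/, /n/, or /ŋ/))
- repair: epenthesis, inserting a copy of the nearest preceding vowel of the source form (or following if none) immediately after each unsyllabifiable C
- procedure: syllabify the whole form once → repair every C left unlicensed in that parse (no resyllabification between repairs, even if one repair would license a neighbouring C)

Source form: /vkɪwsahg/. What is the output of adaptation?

The consonants /v/, /w/, /h/, /g/ cannot be parsed into a legal (C)V(N) syllable (only a nasal (/m/, /n/, or /ŋ/) is licensed in coda position; onsets are limited to one consonant).
Each unlicensed consonant becomes the onset of a new syllable: /v/ → /vɪ/, /w/ → /wɪ/, /h/ → /ha/, /g/ → /ga/.

vɪkɪwɪsahaga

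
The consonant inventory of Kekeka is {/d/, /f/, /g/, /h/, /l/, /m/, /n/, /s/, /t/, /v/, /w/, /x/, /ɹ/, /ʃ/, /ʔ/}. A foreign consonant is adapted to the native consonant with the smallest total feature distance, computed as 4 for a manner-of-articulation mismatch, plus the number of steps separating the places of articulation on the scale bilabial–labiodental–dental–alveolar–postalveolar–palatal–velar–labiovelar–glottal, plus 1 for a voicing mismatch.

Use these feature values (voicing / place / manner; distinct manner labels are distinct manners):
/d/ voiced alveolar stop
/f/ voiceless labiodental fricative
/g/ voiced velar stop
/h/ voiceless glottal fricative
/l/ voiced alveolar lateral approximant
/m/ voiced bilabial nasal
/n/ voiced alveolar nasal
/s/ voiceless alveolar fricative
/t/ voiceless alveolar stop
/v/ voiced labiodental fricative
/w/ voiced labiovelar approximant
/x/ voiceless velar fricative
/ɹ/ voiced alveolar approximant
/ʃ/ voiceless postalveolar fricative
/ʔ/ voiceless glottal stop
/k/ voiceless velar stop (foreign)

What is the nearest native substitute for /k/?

/g/ is closest: same manner (stop), place distance 0 (velar→velar), voicing differs (+1); total 1. Next closest is /ʔ/ at distance 2.

g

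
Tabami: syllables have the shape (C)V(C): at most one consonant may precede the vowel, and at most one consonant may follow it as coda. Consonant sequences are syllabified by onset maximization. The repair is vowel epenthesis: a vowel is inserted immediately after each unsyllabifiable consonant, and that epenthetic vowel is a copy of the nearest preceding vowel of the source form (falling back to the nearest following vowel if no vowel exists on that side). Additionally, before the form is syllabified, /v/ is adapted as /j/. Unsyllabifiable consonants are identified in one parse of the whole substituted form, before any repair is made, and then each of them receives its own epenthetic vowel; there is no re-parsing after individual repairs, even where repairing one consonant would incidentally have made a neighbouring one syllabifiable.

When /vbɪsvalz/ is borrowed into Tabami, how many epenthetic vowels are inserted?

After substitution the input is /jbɪsjalz/.
The unsyllabifiable consonants are /j/, /z/; each receives one epenthetic vowel.

2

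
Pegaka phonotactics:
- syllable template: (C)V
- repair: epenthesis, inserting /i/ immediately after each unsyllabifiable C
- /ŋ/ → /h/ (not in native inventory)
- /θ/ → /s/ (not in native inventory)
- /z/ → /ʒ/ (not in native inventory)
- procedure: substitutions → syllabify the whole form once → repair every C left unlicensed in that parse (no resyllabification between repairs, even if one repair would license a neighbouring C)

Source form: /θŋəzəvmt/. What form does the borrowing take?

Substitution: /θ/ → /s/, /ŋ/ → /h/, /z/ → /ʒ/, giving /shəʒəvmt/.
Under (C)V, the unsyllabifiable consonants are /s/, /v/, /m/, /t/ (no codas are permitted; onsets are limited to one consonant).
Inserting the epenthetic vowel yields /s/ → /si/, /v/ → /vi/, /m/ → /mi/, /t/ → /ti/.

sihəʒəvimiti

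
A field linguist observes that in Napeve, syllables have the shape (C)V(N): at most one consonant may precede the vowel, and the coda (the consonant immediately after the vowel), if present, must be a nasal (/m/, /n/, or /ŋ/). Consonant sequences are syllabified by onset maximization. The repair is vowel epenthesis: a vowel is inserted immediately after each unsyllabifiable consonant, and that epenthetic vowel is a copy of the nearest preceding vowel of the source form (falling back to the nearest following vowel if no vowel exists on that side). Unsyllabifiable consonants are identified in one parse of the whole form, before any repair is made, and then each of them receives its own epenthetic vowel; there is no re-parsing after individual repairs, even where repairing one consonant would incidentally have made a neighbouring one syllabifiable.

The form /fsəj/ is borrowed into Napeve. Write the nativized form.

fəsəjə

The consonants /f/, /j/ cannot be parsed into a legal (C)V(N) syllable (only a nasal (/m/, /n/, or /ŋ/) is licensed in coda position; onsets are limited to one consonant).
Inserting the epenthetic vowel yields /f/ → /fə/, /j/ → /jə/.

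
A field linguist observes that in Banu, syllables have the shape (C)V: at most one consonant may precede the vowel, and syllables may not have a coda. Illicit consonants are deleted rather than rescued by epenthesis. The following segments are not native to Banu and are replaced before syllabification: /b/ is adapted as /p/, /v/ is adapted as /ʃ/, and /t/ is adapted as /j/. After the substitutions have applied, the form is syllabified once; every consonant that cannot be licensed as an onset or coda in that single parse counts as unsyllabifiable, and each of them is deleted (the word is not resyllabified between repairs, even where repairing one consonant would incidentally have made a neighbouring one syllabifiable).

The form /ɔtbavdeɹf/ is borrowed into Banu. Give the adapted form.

Substitution: /t/ → /j/, /b/ → /p/, /v/ → /ʃ/, giving /ɔjpaʃdeɹf/.
Syllabifying with onset maximization leaves /j/, /ʃ/, /ɹ/, /f/ stranded (no codas are permitted; onsets are limited to one consonant).
Each unlicensed consonant is deleted: /j/, /ʃ/, /ɹ/, /f/.

ɔpade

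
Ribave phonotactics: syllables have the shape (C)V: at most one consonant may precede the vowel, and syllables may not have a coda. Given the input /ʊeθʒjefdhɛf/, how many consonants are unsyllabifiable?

The consonants /θ/, /ʒ/, /f/, /d/, /f/ cannot be parsed into a legal (C)V syllable (no codas are permitted; onsets are limited to one consonant).

5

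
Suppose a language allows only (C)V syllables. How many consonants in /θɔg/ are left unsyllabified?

The consonants /g/ cannot be parsed into a legal (C)V syllable (no codas are permitted; onsets are limited to one consonant).

1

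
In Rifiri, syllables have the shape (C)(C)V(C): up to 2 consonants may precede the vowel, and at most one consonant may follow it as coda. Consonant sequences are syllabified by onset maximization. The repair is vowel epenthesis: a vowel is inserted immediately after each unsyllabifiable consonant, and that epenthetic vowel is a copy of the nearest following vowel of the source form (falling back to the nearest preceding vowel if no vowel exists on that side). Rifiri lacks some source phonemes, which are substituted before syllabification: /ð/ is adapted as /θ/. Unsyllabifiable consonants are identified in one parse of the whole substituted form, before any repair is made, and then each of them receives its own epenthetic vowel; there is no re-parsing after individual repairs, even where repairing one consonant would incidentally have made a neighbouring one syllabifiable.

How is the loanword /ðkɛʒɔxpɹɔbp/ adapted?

Substitution: /ð/ → /θ/, giving /θkɛʒɔxpɹɔbp/.
Syllabifying with onset maximization leaves /p/ stranded (at most one coda consonant is licensed; onsets may contain at most 2 consonants).
Inserting the epenthetic vowel yields /p/ → /pɔ/.

θkɛʒɔxpɹɔbpɔ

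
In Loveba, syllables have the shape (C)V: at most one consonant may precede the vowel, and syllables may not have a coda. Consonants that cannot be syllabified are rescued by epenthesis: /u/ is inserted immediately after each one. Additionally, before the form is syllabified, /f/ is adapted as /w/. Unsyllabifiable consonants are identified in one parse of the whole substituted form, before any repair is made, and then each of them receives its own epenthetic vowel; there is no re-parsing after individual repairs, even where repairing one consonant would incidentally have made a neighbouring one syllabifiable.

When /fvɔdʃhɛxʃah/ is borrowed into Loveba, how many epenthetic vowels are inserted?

5

After substitution the input is /wvɔdʃhɛxʃah/.
The unsyllabifiable consonants are /w/, /d/, /ʃ/, /x/, /h/; each receives one epenthetic vowel.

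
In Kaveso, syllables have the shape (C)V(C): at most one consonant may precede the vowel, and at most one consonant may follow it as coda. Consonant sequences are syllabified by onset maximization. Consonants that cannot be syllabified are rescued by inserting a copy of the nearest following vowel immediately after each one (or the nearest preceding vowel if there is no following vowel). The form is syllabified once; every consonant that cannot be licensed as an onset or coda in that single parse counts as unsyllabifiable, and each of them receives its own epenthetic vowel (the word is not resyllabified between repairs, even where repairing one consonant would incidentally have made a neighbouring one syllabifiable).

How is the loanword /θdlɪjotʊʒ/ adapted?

θɪdɪlɪjotʊʒ

Under (C)V(C), the unsyllabifiable consonants are /θ/, /d/ (at most one coda consonant is licensed; onsets are limited to one consonant).
Each unlicensed consonant becomes the onset of a new syllable: /θ/ → /θɪ/, /d/ → /dɪ/.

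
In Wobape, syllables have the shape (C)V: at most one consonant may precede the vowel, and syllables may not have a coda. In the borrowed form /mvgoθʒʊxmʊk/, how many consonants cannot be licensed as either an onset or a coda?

5

The consonants /m/, /v/, /θ/, /x/, /k/ cannot be parsed into a legal (C)V syllable (no codas are permitted; onsets are limited to one consonant).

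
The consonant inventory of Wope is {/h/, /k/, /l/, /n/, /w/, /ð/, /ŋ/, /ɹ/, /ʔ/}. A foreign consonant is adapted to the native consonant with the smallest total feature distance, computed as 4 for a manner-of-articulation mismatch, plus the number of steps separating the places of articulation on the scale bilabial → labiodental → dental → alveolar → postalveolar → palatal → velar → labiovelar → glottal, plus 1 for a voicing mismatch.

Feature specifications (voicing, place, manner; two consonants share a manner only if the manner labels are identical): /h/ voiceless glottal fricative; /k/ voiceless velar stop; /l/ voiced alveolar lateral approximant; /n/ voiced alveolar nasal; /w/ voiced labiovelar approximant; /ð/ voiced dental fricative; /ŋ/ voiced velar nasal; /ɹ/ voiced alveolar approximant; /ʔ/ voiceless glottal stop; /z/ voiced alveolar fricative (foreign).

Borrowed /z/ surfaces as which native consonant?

ð

/ð/ is closest: same manner (fricative), place distance 1 (alveolar→dental), same voicing; total 1. Next closest is /l/ at distance 4.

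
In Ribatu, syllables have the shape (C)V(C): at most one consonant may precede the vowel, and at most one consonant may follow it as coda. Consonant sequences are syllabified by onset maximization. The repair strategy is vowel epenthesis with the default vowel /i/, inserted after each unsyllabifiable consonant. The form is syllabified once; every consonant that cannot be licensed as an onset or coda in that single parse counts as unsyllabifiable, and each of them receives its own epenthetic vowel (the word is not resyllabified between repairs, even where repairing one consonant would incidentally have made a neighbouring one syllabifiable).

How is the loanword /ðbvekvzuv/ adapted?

ðibivekvizuv

Under (C)V(C), the unsyllabifiable consonants are /ð/, /b/, /v/ (at most one coda consonant is licensed; onsets are limited to one consonant).
Epenthesis after each stranded consonant: /ð/ → /ði/, /b/ → /bi/, /v/ → /vi/.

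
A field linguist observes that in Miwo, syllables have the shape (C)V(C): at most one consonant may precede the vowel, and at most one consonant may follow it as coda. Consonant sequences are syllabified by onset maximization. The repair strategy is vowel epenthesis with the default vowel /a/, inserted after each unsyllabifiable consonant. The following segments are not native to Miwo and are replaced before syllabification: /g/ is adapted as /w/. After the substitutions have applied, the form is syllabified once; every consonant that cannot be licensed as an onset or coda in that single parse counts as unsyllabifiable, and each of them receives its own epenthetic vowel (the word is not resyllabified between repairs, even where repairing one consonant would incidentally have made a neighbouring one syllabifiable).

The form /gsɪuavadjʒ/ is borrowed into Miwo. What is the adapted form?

wasɪuavadjaʒa

Substitution: /g/ → /w/, giving /wsɪuavadjʒ/.
Syllabifying with onset maximization leaves /w/, /j/, /ʒ/ stranded (at most one coda consonant is licensed; onsets are limited to one consonant).
Epenthesis after each stranded consonant: /w/ → /wa/, /j/ → /ja/, /ʒ/ → /ʒa/.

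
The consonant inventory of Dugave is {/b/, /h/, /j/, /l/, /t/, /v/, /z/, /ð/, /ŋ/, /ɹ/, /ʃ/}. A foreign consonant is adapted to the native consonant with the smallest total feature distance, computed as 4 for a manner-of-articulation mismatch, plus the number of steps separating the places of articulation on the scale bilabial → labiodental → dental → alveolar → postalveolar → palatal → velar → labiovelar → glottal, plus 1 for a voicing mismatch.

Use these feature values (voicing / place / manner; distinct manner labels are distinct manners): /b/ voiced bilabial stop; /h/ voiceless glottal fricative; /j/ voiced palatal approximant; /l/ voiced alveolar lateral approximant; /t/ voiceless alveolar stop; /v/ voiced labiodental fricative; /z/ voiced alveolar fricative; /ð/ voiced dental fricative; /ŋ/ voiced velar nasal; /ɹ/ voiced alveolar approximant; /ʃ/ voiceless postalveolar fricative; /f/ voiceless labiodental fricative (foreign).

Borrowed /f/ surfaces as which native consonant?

v

/v/ is closest: same manner (fricative), place distance 0 (labiodental→labiodental), voicing differs (+1); total 1. Next closest is /ð/ at distance 2.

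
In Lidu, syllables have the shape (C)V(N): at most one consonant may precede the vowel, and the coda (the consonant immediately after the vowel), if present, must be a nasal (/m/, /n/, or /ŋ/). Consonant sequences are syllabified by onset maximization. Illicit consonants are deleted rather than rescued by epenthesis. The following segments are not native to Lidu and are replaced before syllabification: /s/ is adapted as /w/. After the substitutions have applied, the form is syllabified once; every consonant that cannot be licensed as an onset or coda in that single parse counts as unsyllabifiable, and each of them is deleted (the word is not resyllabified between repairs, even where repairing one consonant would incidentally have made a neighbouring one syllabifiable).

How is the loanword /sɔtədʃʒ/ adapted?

wɔtə

Substitution: /s/ → /w/, giving /wɔtədʃʒ/.
Under (C)V(N), the unsyllabifiable consonants are /d/, /ʃ/, /ʒ/ (only a nasal (/m/, /n/, or /ŋ/) is licensed in coda position; onsets are limited to one consonant).
Deletion applies to /d/, /ʃ/, /ʒ/.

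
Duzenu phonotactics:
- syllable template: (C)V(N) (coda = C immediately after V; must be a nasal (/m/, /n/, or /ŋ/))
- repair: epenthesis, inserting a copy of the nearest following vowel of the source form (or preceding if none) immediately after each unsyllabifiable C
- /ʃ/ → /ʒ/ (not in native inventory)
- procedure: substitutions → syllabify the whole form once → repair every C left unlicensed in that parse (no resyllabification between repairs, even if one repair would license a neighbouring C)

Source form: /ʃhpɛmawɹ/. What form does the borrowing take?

Substitution: /ʃ/ → /ʒ/, giving /ʒhpɛmawɹ/.
The consonants /ʒ/, /h/, /w/, /ɹ/ cannot be parsed into a legal (C)V(N) syllable (only a nasal (/m/, /n/, or /ŋ/) is licensed in coda position; onsets are limited to one consonant).
Epenthesis after each stranded consonant: /ʒ/ → /ʒɛ/, /h/ → /hɛ/, /w/ → /wa/, /ɹ/ → /ɹa/.

ʒɛhɛpɛmawaɹa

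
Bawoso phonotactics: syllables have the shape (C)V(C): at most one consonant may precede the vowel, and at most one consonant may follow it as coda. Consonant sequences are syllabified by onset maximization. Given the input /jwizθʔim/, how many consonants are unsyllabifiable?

2

The consonants /j/, /θ/ cannot be parsed into a legal (C)V(C) syllable (at most one coda consonant is licensed; onsets are limited to one consonant).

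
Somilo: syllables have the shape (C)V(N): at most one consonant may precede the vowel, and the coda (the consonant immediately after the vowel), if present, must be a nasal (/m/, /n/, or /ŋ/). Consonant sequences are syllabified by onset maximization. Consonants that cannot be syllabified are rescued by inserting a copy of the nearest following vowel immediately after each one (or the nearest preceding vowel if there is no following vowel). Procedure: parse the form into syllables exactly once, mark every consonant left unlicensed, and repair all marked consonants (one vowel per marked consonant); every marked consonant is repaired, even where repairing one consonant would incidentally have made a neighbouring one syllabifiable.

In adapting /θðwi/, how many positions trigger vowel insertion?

2

The unsyllabifiable consonants are /θ/, /ð/; each receives one epenthetic vowel.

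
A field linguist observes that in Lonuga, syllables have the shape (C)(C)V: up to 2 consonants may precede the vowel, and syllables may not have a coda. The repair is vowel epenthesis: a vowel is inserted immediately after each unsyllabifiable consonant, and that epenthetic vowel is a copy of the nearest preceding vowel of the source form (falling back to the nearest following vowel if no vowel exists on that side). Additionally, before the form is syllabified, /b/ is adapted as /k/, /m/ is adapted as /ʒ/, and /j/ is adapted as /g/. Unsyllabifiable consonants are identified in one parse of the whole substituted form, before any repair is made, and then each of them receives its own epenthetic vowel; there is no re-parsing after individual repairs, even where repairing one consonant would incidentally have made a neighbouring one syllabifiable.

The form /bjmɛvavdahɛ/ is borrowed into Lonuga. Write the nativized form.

Substitution: /b/ → /k/, /j/ → /g/, /m/ → /ʒ/, giving /kgʒɛvavdahɛ/.
Syllabifying with onset maximization leaves /k/ stranded (no codas are permitted; onsets may contain at most 2 consonants).
Inserting the epenthetic vowel yields /k/ → /kɛ/.

kɛgʒɛvavdahɛ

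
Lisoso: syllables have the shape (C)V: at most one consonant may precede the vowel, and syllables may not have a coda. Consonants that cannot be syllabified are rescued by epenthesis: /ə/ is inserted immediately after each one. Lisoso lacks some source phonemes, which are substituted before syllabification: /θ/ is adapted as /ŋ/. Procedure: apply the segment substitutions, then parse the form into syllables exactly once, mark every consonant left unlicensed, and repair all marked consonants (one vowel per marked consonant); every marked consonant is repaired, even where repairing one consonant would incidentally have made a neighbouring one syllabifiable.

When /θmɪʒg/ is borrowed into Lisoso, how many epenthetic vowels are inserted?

After substitution the input is /ŋmɪʒg/.
The unsyllabifiable consonants are /ŋ/, /ʒ/, /g/; each receives one epenthetic vowel.

3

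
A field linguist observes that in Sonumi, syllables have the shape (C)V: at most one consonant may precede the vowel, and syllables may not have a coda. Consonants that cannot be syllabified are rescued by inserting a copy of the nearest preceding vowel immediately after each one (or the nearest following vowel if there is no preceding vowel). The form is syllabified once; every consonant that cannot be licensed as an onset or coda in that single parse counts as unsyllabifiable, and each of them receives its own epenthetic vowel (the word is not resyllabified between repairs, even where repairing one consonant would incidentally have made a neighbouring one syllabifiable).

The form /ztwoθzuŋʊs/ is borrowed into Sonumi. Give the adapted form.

Under (C)V, the unsyllabifiable consonants are /z/, /t/, /θ/, /s/ (no codas are permitted; onsets are limited to one consonant).
Epenthesis after each stranded consonant: /z/ → /zo/, /t/ → /to/, /θ/ → /θo/, /s/ → /sʊ/.

zotowoθozuŋʊsʊ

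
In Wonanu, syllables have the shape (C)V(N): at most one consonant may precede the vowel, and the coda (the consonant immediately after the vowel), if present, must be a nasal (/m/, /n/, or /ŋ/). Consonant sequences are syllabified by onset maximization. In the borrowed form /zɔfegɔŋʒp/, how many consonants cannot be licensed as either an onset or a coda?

2

The consonants /ʒ/, /p/ cannot be parsed into a legal (C)V(N) syllable (only a nasal (/m/, /n/, or /ŋ/) is licensed in coda position; onsets are limited to one consonant).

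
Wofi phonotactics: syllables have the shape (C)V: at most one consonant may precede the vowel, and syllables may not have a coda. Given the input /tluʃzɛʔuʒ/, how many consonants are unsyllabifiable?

3

Under (C)V, the unsyllabifiable consonants are /t/, /ʃ/, /ʒ/ (no codas are permitted; onsets are limited to one consonant).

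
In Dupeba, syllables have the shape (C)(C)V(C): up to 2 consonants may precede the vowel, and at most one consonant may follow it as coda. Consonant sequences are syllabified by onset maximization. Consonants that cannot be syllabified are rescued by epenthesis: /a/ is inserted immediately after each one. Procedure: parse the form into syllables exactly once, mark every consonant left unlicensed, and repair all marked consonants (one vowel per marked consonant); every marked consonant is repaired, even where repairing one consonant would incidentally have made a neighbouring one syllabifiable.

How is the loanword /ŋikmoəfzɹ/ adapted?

ŋikmoəfzaɹa

The consonants /z/, /ɹ/ cannot be parsed into a legal (C)(C)V(C) syllable (at most one coda consonant is licensed; onsets may contain at most 2 consonants).
Epenthesis after each stranded consonant: /z/ → /za/, /ɹ/ → /ɹa/.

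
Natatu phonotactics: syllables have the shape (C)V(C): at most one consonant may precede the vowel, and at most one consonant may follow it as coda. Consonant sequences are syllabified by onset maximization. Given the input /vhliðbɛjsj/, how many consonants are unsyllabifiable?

4

Under (C)V(C), the unsyllabifiable consonants are /v/, /h/, /s/, /j/ (at most one coda consonant is licensed; onsets are limited to one consonant).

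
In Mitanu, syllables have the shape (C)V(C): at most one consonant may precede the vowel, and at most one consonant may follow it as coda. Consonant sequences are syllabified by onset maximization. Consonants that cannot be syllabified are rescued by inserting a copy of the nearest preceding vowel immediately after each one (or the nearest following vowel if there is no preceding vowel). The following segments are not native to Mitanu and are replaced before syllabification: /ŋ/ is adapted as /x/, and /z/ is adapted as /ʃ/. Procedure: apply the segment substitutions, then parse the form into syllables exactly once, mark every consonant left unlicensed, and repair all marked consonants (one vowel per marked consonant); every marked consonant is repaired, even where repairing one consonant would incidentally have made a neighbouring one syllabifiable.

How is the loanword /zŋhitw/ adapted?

Substitution: /z/ → /ʃ/, /ŋ/ → /x/, giving /ʃxhitw/.
Under (C)V(C), the unsyllabifiable consonants are /ʃ/, /x/, /w/ (at most one coda consonant is licensed; onsets are limited to one consonant).
Epenthesis after each stranded consonant: /ʃ/ → /ʃi/, /x/ → /xi/, /w/ → /wi/.

ʃixihitwi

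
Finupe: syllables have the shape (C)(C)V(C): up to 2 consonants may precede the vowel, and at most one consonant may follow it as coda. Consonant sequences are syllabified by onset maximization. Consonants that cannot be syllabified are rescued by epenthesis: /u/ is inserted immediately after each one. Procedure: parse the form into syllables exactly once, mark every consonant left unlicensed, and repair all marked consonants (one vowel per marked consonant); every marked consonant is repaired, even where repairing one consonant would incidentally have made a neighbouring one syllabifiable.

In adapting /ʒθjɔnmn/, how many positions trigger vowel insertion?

The unsyllabifiable consonants are /ʒ/, /m/, /n/; each receives one epenthetic vowel.

3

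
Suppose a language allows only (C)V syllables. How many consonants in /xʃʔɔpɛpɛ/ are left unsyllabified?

Syllabifying with onset maximization leaves /x/, /ʃ/ stranded (no codas are permitted; onsets are limited to one consonant).

2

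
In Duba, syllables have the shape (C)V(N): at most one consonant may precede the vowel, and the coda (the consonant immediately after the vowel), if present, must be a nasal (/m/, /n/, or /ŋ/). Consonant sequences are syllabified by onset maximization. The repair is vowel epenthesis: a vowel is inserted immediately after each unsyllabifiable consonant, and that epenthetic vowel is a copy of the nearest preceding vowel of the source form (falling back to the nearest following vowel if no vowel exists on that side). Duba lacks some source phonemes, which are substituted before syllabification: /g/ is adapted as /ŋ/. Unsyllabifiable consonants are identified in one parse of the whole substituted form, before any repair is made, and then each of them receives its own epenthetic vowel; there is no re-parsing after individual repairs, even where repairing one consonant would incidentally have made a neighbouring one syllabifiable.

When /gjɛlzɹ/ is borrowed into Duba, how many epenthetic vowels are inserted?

4

After substitution the input is /ŋjɛlzɹ/.
The unsyllabifiable consonants are /ŋ/, /l/, /z/, /ɹ/; each receives one epenthetic vowel.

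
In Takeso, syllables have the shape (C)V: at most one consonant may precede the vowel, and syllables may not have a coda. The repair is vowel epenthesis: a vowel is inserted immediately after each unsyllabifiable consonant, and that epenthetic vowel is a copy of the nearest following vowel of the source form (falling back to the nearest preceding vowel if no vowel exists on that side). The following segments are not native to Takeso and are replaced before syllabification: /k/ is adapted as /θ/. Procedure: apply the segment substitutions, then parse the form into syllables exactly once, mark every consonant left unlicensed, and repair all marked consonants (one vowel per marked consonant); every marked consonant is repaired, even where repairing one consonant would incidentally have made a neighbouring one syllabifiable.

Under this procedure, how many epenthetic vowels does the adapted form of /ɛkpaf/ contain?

After substitution the input is /ɛθpaf/.
The unsyllabifiable consonants are /θ/, /f/; each receives one epenthetic vowel.

2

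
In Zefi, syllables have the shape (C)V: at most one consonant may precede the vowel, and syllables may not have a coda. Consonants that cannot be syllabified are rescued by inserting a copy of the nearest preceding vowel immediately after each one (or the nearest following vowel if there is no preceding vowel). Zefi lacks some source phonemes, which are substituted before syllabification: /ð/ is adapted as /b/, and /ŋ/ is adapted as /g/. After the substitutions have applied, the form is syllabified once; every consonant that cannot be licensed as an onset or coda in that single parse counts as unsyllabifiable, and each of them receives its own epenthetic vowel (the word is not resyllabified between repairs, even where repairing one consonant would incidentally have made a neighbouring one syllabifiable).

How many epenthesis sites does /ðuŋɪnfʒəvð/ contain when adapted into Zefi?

After substitution the input is /bugɪnfʒəvb/.
The unsyllabifiable consonants are /n/, /f/, /v/, /b/; each receives one epenthetic vowel.

4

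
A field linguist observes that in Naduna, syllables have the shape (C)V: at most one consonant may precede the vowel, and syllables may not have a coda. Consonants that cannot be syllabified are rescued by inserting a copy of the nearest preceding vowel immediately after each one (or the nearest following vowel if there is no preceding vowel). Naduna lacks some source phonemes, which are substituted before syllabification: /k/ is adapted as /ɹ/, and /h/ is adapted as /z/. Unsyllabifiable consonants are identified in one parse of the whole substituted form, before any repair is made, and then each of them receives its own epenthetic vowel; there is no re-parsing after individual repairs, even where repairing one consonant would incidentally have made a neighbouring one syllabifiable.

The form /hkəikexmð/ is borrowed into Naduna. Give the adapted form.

zəɹəiɹexemeðe

Substitution: /h/ → /z/, /k/ → /ɹ/, giving /zɹəiɹexmð/.
The consonants /z/, /x/, /m/, /ð/ cannot be parsed into a legal (C)V syllable (no codas are permitted; onsets are limited to one consonant).
Each unlicensed consonant becomes the onset of a new syllable: /z/ → /zə/, /x/ → /xe/, /m/ → /me/, /ð/ → /ðe/.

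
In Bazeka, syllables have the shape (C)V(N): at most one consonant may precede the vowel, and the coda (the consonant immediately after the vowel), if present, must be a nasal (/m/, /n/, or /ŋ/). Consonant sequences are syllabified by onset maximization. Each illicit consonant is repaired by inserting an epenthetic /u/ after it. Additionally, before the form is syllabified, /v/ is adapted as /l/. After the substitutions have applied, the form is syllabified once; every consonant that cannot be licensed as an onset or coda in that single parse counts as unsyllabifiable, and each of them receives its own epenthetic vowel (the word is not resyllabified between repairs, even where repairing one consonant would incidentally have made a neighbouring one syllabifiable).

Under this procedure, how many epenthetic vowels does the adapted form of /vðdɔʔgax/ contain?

4

After substitution the input is /lðdɔʔgax/.
The unsyllabifiable consonants are /l/, /ð/, /ʔ/, /x/; each receives one epenthetic vowel.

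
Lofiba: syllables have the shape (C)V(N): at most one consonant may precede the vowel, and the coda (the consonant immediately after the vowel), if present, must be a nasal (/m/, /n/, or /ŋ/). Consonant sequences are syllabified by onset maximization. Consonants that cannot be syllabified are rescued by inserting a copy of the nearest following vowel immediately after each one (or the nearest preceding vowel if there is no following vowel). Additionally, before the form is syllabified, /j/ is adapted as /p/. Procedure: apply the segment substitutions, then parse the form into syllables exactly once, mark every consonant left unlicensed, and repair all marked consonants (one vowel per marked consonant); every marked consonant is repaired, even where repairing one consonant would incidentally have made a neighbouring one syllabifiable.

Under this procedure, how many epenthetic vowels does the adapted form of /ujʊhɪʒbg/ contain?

3

After substitution the input is /upʊhɪʒbg/.
The unsyllabifiable consonants are /ʒ/, /b/, /g/; each receives one epenthetic vowel.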